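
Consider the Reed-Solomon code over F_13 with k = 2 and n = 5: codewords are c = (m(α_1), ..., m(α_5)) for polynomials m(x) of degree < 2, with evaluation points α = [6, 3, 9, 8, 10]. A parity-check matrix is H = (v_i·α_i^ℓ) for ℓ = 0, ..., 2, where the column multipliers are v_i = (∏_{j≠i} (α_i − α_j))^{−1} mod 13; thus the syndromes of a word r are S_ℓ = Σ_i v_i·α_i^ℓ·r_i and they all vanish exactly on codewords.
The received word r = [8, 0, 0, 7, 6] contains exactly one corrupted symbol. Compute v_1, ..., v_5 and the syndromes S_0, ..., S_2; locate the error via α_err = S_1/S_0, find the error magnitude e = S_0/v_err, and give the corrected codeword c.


S = (6, 5, 2), error at position 2, error magnitude e = 10, c = [8, 3, 0, 7, 6].

Step 1: column multipliers v_i = (∏_{j≠i}(α_i − α_j))^{−1} mod 13.
  i = 1 (α = 6): (6−3)(6−9)(6−8)(6−10) = 3·(−3)·(−2)·(−4) = −72 ≡ 6, so v_1 = 6^{−1} = 11 (mod 13).
  i = 2 (α = 3): (3−6)(3−9)(3−8)(3−10) = (−3)·(−6)·(−5)·(−7) = 630 ≡ 6, so v_2 = 6^{−1} = 11 (mod 13).
  i = 3 (α = 9): (9−6)(9−3)(9−8)(9−10) = 3·6·1·(−1) = −18 ≡ 8, so v_3 = 8^{−1} = 5 (mod 13).
  i = 4 (α = 8): (8−6)(8−3)(8−9)(8−10) = 2·5·(−1)·(−2) = 20 ≡ 7, so v_4 = 7^{−1} = 2 (mod 13).
  i = 5 (α = 10): (10−6)(10−3)(10−9)(10−8) = 4·7·1·2 = 56 ≡ 4, so v_5 = 4^{−1} = 10 (mod 13).
  v = [11, 11, 5, 2, 10].
Step 2: syndromes of r = [8, 0, 0, 7, 6] (all sums mod 13).
  S_0 = Σ v_i r_i = 11·8 + 11·0 + 5·0 + 2·7 + 10·6 = 162 ≡ 6.
  S_1 = Σ v_i α_i r_i = 11·6·8 + 11·3·0 + 5·9·0 + 2·8·7 + 10·10·6 = 1240 ≡ 5.
  α_i^2 mod 13 = [10, 9, 3, 12, 9].
  S_2 = Σ v_i α_i^2 r_i = 11·10·8 + 11·9·0 + 5·3·0 + 2·12·7 + 10·9·6 = 1588 ≡ 2.
  S = (6, 5, 2) ≠ 0, so r is not a codeword (an error is present).
Step 3: locate the error. For a single error e at position i, S_ℓ = v_i·e·α_i^ℓ, so α_err = S_1/S_0.
  S_0^{−1} = 6^{−1} = 11 (mod 13), so α_err = 5·11 = 55 ≡ 3 = α_2. Error position i = 2.
  Consistency check: S_2/S_1 = 2·8 = 16 ≡ 3 = α_err ✓ (single-error assumption holds).
Step 4: error magnitude e = S_0/v_2 = S_0·∏_{j≠2}(α_2 − α_j) = 6·6 = 36 ≡ 10 (mod 13).
Step 5: correct position 2: c_2 = r_2 − e = 0 − 10 ≡ 3 (mod 13). Hence c = [8, 3, 0, 7, 6].
  Check: interpolating c through the α_i gives m(x) = 11 + 6·x (degree < 2) with m(α_i) = c_i for every i, so c is indeed a codeword.


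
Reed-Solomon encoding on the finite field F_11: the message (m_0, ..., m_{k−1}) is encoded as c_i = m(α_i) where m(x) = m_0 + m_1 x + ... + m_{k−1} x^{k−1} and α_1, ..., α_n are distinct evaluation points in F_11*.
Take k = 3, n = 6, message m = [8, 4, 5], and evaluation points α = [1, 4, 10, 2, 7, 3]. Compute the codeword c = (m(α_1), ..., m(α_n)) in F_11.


c = [6, 5, 9, 3, 6, 10]

Message polynomial: m(x) = 8 + 4·x + 5·x^2 (mod 11).
For each evaluation point α_i, compute m(α_i) mod 11:
  α_1 = 1: Horner steps 5 → 9 → 6, so m(1) = 6.
  α_2 = 4: Horner steps 5 → 2 → 5, so m(4) = 5.
  α_3 = 10: Horner steps 5 → 10 → 9, so m(10) = 9.
  α_4 = 2: Horner steps 5 → 3 → 3, so m(2) = 3.
  α_5 = 7: Horner steps 5 → 6 → 6, so m(7) = 6.
  α_6 = 3: Horner steps 5 → 8 → 10, so m(3) = 10.
Codeword c = [6, 5, 9, 3, 6, 10] ∈ F_11^6.


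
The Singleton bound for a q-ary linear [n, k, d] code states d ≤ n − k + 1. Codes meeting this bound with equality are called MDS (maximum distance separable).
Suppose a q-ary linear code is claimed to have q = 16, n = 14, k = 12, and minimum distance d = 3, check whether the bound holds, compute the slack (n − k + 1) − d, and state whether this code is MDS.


Singleton RHS = n − k + 1 = 3, slack = 0, bound satisfied, MDS.

Singleton bound: d ≤ n − k + 1.
Here n = 14, k = 12, so n − k + 1 = 3.
Given d = 3, check d ≤ 3: YES.
Slack = (n − k + 1) − d = 0.
The code is MDS (slack = 0).
Description: the claimed parameters are [14, 12, 3]_16; such a code would be MDS (meets Singleton bound).


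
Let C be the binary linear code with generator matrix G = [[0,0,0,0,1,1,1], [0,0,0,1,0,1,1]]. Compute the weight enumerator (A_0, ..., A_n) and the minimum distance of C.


Weight distribution: A_0 = 1, A_2 = 1, A_3 = 2. Minimum distance d = 2.

Enumerate all 2^2 = 4 messages m ∈ F_2^2.
For each, compute codeword c = mG in F_2^7, then tally its weight.
  m = 00 → c = 0000000, weight = 0.
  m = 10 → c = 0000111, weight = 3.
  m = 01 → c = 0001011, weight = 3.
  m = 11 → c = 0001100, weight = 2.
Tally weights:
  weight 0: 1 codewords.
  weight 2: 1 codewords.
  weight 3: 2 codewords.
Minimum distance d = smallest w > 0 with A_w > 0 = 2.
Sanity: Σ A_w = 4 = 2^2 = 4 ✓.


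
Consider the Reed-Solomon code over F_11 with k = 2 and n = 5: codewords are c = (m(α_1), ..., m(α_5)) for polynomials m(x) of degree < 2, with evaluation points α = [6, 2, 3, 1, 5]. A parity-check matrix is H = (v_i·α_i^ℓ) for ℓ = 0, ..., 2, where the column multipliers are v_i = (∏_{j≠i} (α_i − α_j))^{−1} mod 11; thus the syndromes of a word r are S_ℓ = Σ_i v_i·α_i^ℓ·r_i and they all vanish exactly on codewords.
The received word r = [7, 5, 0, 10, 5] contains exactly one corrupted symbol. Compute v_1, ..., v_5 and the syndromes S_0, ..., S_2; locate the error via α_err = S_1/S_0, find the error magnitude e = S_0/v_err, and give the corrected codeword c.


S = (9, 1, 5), error at position 5, error magnitude e = 4, c = [7, 5, 0, 10, 1].

Step 1: column multipliers v_i = (∏_{j≠i}(α_i − α_j))^{−1} mod 11.
  i = 1 (α = 6): (6−2)(6−3)(6−1)(6−5) = 4·3·5·1 = 60 ≡ 5, so v_1 = 5^{−1} = 9 (mod 11).
  i = 2 (α = 2): (2−6)(2−3)(2−1)(2−5) = (−4)·(−1)·1·(−3) = −12 ≡ 10, so v_2 = 10^{−1} = 10 (mod 11).
  i = 3 (α = 3): (3−6)(3−2)(3−1)(3−5) = (−3)·1·2·(−2) = 12 ≡ 1, so v_3 = 1^{−1} = 1 (mod 11).
  i = 4 (α = 1): (1−6)(1−2)(1−3)(1−5) = (−5)·(−1)·(−2)·(−4) = 40 ≡ 7, so v_4 = 7^{−1} = 8 (mod 11).
  i = 5 (α = 5): (5−6)(5−2)(5−3)(5−1) = (−1)·3·2·4 = −24 ≡ 9, so v_5 = 9^{−1} = 5 (mod 11).
  v = [9, 10, 1, 8, 5].
Step 2: syndromes of r = [7, 5, 0, 10, 5] (all sums mod 11).
  S_0 = Σ v_i r_i = 9·7 + 10·5 + 1·0 + 8·10 + 5·5 = 218 ≡ 9.
  S_1 = Σ v_i α_i r_i = 9·6·7 + 10·2·5 + 1·3·0 + 8·1·10 + 5·5·5 = 683 ≡ 1.
  α_i^2 mod 11 = [3, 4, 9, 1, 3].
  S_2 = Σ v_i α_i^2 r_i = 9·3·7 + 10·4·5 + 1·9·0 + 8·1·10 + 5·3·5 = 544 ≡ 5.
  S = (9, 1, 5) ≠ 0, so r is not a codeword (an error is present).
Step 3: locate the error. For a single error e at position i, S_ℓ = v_i·e·α_i^ℓ, so α_err = S_1/S_0.
  S_0^{−1} = 9^{−1} = 5 (mod 11), so α_err = 1·5 = 5 ≡ 5 = α_5. Error position i = 5.
  Consistency check: S_2/S_1 = 5·1 = 5 ≡ 5 = α_err ✓ (single-error assumption holds).
Step 4: error magnitude e = S_0/v_5 = S_0·∏_{j≠5}(α_5 − α_j) = 9·9 = 81 ≡ 4 (mod 11).
Step 5: correct position 5: c_5 = r_5 − e = 5 − 4 ≡ 1 (mod 11). Hence c = [7, 5, 0, 10, 1].
  Check: interpolating c through the α_i gives m(x) = 4 + 6·x (degree < 2) with m(α_i) = c_i for every i, so c is indeed a codeword.


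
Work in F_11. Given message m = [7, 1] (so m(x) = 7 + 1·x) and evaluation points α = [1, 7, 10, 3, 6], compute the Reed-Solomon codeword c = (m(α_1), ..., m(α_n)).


c = [8, 3, 6, 10, 2]

Message polynomial: m(x) = 7 + 1·x (mod 11).
For each evaluation point α_i, compute m(α_i) mod 11:
  α_1 = 1: Horner steps 1 → 8, so m(1) = 8.
  α_2 = 7: Horner steps 1 → 3, so m(7) = 3.
  α_3 = 10: Horner steps 1 → 6, so m(10) = 6.
  α_4 = 3: Horner steps 1 → 10, so m(3) = 10.
  α_5 = 6: Horner steps 1 → 2, so m(6) = 2.
Codeword c = [8, 3, 6, 10, 2] ∈ F_11^5.


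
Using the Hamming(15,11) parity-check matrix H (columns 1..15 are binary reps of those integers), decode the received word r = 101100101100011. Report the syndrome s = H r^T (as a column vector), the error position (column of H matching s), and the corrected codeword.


s = (0, 0, 1, 1)^T, error position = 3, corrected codeword c = 100100101100011

Compute s = H r^T mod 2 one row at a time:
  s_1 = 0 + 1 + 1 + 0 + 0 + 0 + 1 + 1 = 4 ≡ 0 (mod 2).
  s_2 = 1 + 0 + 0 + 1 + 0 + 0 + 1 + 1 = 4 ≡ 0 (mod 2).
  s_3 = 0 + 1 + 0 + 1 + 1 + 0 + 1 + 1 = 5 ≡ 1 (mod 2).
  s_4 = 1 + 1 + 0 + 1 + 1 + 0 + 0 + 1 = 5 ≡ 1 (mod 2).
s = (0, 0, 1, 1)^T — this equals column 3 of H (binary 0011), so error is at position 3.
Correct: flip bit 3 of r = 101100101100011 to get c = 100100101100011.


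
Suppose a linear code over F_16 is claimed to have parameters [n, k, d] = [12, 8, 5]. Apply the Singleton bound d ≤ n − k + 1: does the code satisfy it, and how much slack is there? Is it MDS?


Singleton RHS = n − k + 1 = 5, slack = 0, bound satisfied, MDS.

Singleton bound: d ≤ n − k + 1.
Here n = 12, k = 8, so n − k + 1 = 5.
Given d = 5, check d ≤ 5: YES.
Slack = (n − k + 1) − d = 0.
The code is MDS (slack = 0).
Description: the claimed parameters are [12, 8, 5]_16; such a code would be MDS (meets Singleton bound).


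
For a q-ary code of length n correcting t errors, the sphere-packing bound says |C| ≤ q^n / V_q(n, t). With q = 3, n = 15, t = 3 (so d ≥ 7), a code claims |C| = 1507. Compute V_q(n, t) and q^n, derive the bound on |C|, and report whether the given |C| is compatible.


V_q(n, t) = 4091, q^n = 14348907, Hamming bound = 3507, |C| = 1507 ≤ bound (satisfied).

Step 1: Compute V_q(n, t) = Σ_{j=0}^3 C(n, j) (q−1)^j.
  j = 0: C(15,0)·(2)^0 = 1·1 = 1.
  j = 1: C(15,1)·(2)^1 = 15·2 = 30.
  j = 2: C(15,2)·(2)^2 = 105·4 = 420.
  j = 3: C(15,3)·(2)^3 = 455·8 = 3640.
  V_q(n, t) = 1 + 30 + 420 + 3640 = 4091.
Step 2: q^n = 3^15 = 14348907.
Step 3: Hamming bound ⌊q^n / V_q(n,t)⌋ = ⌊14348907/4091⌋ = 3507.
Step 4: Compare |C| = 1507 to 3507: satisfied.
The claimed |C| lies below the Hamming bound.


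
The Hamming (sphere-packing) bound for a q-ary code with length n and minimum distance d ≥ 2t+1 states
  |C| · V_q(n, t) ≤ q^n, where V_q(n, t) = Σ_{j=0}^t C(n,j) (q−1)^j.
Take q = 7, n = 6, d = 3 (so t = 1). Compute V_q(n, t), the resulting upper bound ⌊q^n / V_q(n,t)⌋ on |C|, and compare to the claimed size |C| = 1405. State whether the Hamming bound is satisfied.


V_q(n, t) = 37, q^n = 117649, Hamming bound = 3179, |C| = 1405 ≤ bound (satisfied).

Step 1: Compute V_q(n, t) = Σ_{j=0}^1 C(n, j) (q−1)^j.
  j = 0: C(6,0)·(6)^0 = 1·1 = 1.
  j = 1: C(6,1)·(6)^1 = 6·6 = 36.
  V_q(n, t) = 1 + 36 = 37.
Step 2: q^n = 7^6 = 117649.
Step 3: Hamming bound ⌊q^n / V_q(n,t)⌋ = ⌊117649/37⌋ = 3179.
Step 4: Compare |C| = 1405 to 3179: satisfied.
The claimed |C| lies below the Hamming bound.


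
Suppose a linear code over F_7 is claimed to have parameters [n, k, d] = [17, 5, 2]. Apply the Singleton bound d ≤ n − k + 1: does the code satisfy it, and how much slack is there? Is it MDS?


Singleton RHS = n − k + 1 = 13, slack = 11, bound satisfied, not MDS.

Singleton bound: d ≤ n − k + 1.
Here n = 17, k = 5, so n − k + 1 = 13.
Given d = 2, check d ≤ 13: YES.
Slack = (n − k + 1) − d = 11.
The code is NOT MDS (slack = 11 > 0).
Description: the claimed parameters are [17, 5, 2]_7; such a code would be non-MDS.


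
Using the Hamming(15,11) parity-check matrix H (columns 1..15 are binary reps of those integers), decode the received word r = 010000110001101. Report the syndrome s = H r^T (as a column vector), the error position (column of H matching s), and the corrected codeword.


s = (0, 0, 1, 1)^T, error position = 3, corrected codeword c = 011000110001101

Compute s = H r^T mod 2 one row at a time:
  s_1 = 1 + 0 + 0 + 0 + 1 + 1 + 0 + 1 = 4 ≡ 0 (mod 2).
  s_2 = 0 + 0 + 0 + 1 + 1 + 1 + 0 + 1 = 4 ≡ 0 (mod 2).
  s_3 = 1 + 0 + 0 + 1 + 0 + 0 + 0 + 1 = 3 ≡ 1 (mod 2).
  s_4 = 0 + 0 + 0 + 1 + 0 + 0 + 1 + 1 = 3 ≡ 1 (mod 2).
s = (0, 0, 1, 1)^T — this equals column 3 of H (binary 0011), so error is at position 3.
Correct: flip bit 3 of r = 010000110001101 to get c = 011000110001101.


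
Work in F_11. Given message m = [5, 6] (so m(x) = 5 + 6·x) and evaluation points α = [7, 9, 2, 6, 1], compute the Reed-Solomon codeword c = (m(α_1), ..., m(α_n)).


c = [3, 4, 6, 8, 0]

Message polynomial: m(x) = 5 + 6·x (mod 11).
For each evaluation point α_i, compute m(α_i) mod 11:
  α_1 = 7: Horner steps 6 → 3, so m(7) = 3.
  α_2 = 9: Horner steps 6 → 4, so m(9) = 4.
  α_3 = 2: Horner steps 6 → 6, so m(2) = 6.
  α_4 = 6: Horner steps 6 → 8, so m(6) = 8.
  α_5 = 1: Horner steps 6 → 0, so m(1) = 0.
Codeword c = [3, 4, 6, 8, 0] ∈ F_11^5.


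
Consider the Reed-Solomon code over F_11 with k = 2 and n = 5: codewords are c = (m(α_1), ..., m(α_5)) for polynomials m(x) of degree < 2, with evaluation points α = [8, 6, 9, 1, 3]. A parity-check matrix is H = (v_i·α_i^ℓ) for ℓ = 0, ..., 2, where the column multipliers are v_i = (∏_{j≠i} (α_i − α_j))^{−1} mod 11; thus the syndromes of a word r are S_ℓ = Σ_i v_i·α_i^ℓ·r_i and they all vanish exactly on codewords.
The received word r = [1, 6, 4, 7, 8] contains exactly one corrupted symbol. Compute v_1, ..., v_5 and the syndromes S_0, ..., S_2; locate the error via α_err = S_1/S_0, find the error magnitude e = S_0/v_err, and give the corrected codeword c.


S = (6, 6, 6), error at position 4, error magnitude e = 5, c = [1, 6, 4, 2, 8].

Step 1: column multipliers v_i = (∏_{j≠i}(α_i − α_j))^{−1} mod 11.
  i = 1 (α = 8): (8−6)(8−9)(8−1)(8−3) = 2·(−1)·7·5 = −70 ≡ 7, so v_1 = 7^{−1} = 8 (mod 11).
  i = 2 (α = 6): (6−8)(6−9)(6−1)(6−3) = (−2)·(−3)·5·3 = 90 ≡ 2, so v_2 = 2^{−1} = 6 (mod 11).
  i = 3 (α = 9): (9−8)(9−6)(9−1)(9−3) = 1·3·8·6 = 144 ≡ 1, so v_3 = 1^{−1} = 1 (mod 11).
  i = 4 (α = 1): (1−8)(1−6)(1−9)(1−3) = (−7)·(−5)·(−8)·(−2) = 560 ≡ 10, so v_4 = 10^{−1} = 10 (mod 11).
  i = 5 (α = 3): (3−8)(3−6)(3−9)(3−1) = (−5)·(−3)·(−6)·2 = −180 ≡ 7, so v_5 = 7^{−1} = 8 (mod 11).
  v = [8, 6, 1, 10, 8].
Step 2: syndromes of r = [1, 6, 4, 7, 8] (all sums mod 11).
  S_0 = Σ v_i r_i = 8·1 + 6·6 + 1·4 + 10·7 + 8·8 = 182 ≡ 6.
  S_1 = Σ v_i α_i r_i = 8·8·1 + 6·6·6 + 1·9·4 + 10·1·7 + 8·3·8 = 578 ≡ 6.
  α_i^2 mod 11 = [9, 3, 4, 1, 9].
  S_2 = Σ v_i α_i^2 r_i = 8·9·1 + 6·3·6 + 1·4·4 + 10·1·7 + 8·9·8 = 842 ≡ 6.
  S = (6, 6, 6) ≠ 0, so r is not a codeword (an error is present).
Step 3: locate the error. For a single error e at position i, S_ℓ = v_i·e·α_i^ℓ, so α_err = S_1/S_0.
  S_0^{−1} = 6^{−1} = 2 (mod 11), so α_err = 6·2 = 12 ≡ 1 = α_4. Error position i = 4.
  Consistency check: S_2/S_1 = 6·2 = 12 ≡ 1 = α_err ✓ (single-error assumption holds).
Step 4: error magnitude e = S_0/v_4 = S_0·∏_{j≠4}(α_4 − α_j) = 6·10 = 60 ≡ 5 (mod 11).
Step 5: correct position 4: c_4 = r_4 − e = 7 − 5 ≡ 2 (mod 11). Hence c = [1, 6, 4, 2, 8].
  Check: interpolating c through the α_i gives m(x) = 10 + 3·x (degree < 2) with m(α_i) = c_i for every i, so c is indeed a codeword.


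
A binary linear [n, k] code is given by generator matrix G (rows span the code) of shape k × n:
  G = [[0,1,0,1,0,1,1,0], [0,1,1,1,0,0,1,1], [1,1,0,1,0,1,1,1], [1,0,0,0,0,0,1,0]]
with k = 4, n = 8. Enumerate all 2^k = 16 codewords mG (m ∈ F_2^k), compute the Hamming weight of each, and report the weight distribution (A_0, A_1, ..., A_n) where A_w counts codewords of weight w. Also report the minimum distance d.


Weight distribution: A_0 = 1, A_2 = 3, A_3 = 4, A_4 = 3, A_5 = 4, A_6 = 1. Minimum distance d = 2.

Enumerate all 2^4 = 16 messages m ∈ F_2^4.
For each, compute codeword c = mG in F_2^8, then tally its weight.
  m = 0000 → c = 00000000, weight = 0.
  m = 1000 → c = 01010110, weight = 4.
  m = 0100 → c = 01110011, weight = 5.
  m = 1100 → c = 00100101, weight = 3.
  m = 0010 → c = 11010111, weight = 6.
  m = 1010 → c = 10000001, weight = 2.
  m = 0110 → c = 10100100, weight = 3.
  m = 1110 → c = 11110010, weight = 5.
  m = 0001 → c = 10000010, weight = 2.
  m = 1001 → c = 11010100, weight = 4.
  m = 0101 → c = 11110001, weight = 5.
  m = 1101 → c = 10100111, weight = 5.
  m = 0011 → c = 01010101, weight = 4.
  m = 1011 → c = 00000011, weight = 2.
  m = 0111 → c = 00100110, weight = 3.
  m = 1111 → c = 01110000, weight = 3.
Tally weights:
  weight 0: 1 codewords.
  weight 2: 3 codewords.
  weight 3: 4 codewords.
  weight 4: 3 codewords.
  weight 5: 4 codewords.
  weight 6: 1 codewords.
Minimum distance d = smallest w > 0 with A_w > 0 = 2.
Sanity: Σ A_w = 16 = 2^4 = 16 ✓.


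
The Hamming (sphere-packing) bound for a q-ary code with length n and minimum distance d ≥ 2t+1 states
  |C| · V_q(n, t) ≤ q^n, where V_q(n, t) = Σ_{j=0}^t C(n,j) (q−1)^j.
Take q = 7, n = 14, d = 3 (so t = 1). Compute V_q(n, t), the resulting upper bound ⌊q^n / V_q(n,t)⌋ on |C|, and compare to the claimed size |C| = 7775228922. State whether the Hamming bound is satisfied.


V_q(n, t) = 85, q^n = 678223072849, Hamming bound = 7979094974, |C| = 7775228922 ≤ bound (satisfied).

Step 1: Compute V_q(n, t) = Σ_{j=0}^1 C(n, j) (q−1)^j.
  j = 0: C(14,0)·(6)^0 = 1·1 = 1.
  j = 1: C(14,1)·(6)^1 = 14·6 = 84.
  V_q(n, t) = 1 + 84 = 85.
Step 2: q^n = 7^14 = 678223072849.
Step 3: Hamming bound ⌊q^n / V_q(n,t)⌋ = ⌊678223072849/85⌋ = 7979094974.
Step 4: Compare |C| = 7775228922 to 7979094974: satisfied.
The claimed |C| lies below the Hamming bound.


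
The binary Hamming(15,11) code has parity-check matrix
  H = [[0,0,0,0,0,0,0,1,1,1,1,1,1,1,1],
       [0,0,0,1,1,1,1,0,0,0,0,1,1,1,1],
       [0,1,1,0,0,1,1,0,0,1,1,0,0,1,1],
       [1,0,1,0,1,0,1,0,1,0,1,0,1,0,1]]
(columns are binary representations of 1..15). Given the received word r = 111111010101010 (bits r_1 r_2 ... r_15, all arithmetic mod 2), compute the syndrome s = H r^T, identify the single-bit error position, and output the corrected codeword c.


s = (0, 1, 1, 1)^T, error position = 7, corrected codeword c = 111111110101010

Compute s = H r^T mod 2 one row at a time:
  s_1 = 1 + 0 + 1 + 0 + 1 + 0 + 1 + 0 = 4 ≡ 0 (mod 2).
  s_2 = 1 + 1 + 1 + 0 + 1 + 0 + 1 + 0 = 5 ≡ 1 (mod 2).
  s_3 = 1 + 1 + 1 + 0 + 1 + 0 + 1 + 0 = 5 ≡ 1 (mod 2).
  s_4 = 1 + 1 + 1 + 0 + 0 + 0 + 0 + 0 = 3 ≡ 1 (mod 2).
s = (0, 1, 1, 1)^T — this equals column 7 of H (binary 0111), so error is at position 7.
Correct: flip bit 7 of r = 111111010101010 to get c = 111111110101010.


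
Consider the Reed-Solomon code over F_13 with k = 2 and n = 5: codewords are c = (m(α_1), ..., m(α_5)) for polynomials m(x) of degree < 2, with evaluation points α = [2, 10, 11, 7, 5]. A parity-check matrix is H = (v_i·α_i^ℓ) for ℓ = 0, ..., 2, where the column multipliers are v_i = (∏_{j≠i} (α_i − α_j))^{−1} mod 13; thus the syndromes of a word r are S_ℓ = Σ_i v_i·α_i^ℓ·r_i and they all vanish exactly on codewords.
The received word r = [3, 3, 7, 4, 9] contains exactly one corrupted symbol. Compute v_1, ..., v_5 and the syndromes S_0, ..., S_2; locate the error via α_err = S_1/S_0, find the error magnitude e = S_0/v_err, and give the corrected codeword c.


S = (6, 12, 11), error at position 1, error magnitude e = 6, c = [10, 3, 7, 4, 9].

Step 1: column multipliers v_i = (∏_{j≠i}(α_i − α_j))^{−1} mod 13.
  i = 1 (α = 2): (2−10)(2−11)(2−7)(2−5) = (−8)·(−9)·(−5)·(−3) = 1080 ≡ 1, so v_1 = 1^{−1} = 1 (mod 13).
  i = 2 (α = 10): (10−2)(10−11)(10−7)(10−5) = 8·(−1)·3·5 = −120 ≡ 10, so v_2 = 10^{−1} = 4 (mod 13).
  i = 3 (α = 11): (11−2)(11−10)(11−7)(11−5) = 9·1·4·6 = 216 ≡ 8, so v_3 = 8^{−1} = 5 (mod 13).
  i = 4 (α = 7): (7−2)(7−10)(7−11)(7−5) = 5·(−3)·(−4)·2 = 120 ≡ 3, so v_4 = 3^{−1} = 9 (mod 13).
  i = 5 (α = 5): (5−2)(5−10)(5−11)(5−7) = 3·(−5)·(−6)·(−2) = −180 ≡ 2, so v_5 = 2^{−1} = 7 (mod 13).
  v = [1, 4, 5, 9, 7].
Step 2: syndromes of r = [3, 3, 7, 4, 9] (all sums mod 13).
  S_0 = Σ v_i r_i = 1·3 + 4·3 + 5·7 + 9·4 + 7·9 = 149 ≡ 6.
  S_1 = Σ v_i α_i r_i = 1·2·3 + 4·10·3 + 5·11·7 + 9·7·4 + 7·5·9 = 1078 ≡ 12.
  α_i^2 mod 13 = [4, 9, 4, 10, 12].
  S_2 = Σ v_i α_i^2 r_i = 1·4·3 + 4·9·3 + 5·4·7 + 9·10·4 + 7·12·9 = 1376 ≡ 11.
  S = (6, 12, 11) ≠ 0, so r is not a codeword (an error is present).
Step 3: locate the error. For a single error e at position i, S_ℓ = v_i·e·α_i^ℓ, so α_err = S_1/S_0.
  S_0^{−1} = 6^{−1} = 11 (mod 13), so α_err = 12·11 = 132 ≡ 2 = α_1. Error position i = 1.
  Consistency check: S_2/S_1 = 11·12 = 132 ≡ 2 = α_err ✓ (single-error assumption holds).
Step 4: error magnitude e = S_0/v_1 = S_0·∏_{j≠1}(α_1 − α_j) = 6·1 = 6 ≡ 6 (mod 13).
Step 5: correct position 1: c_1 = r_1 − e = 3 − 6 ≡ 10 (mod 13). Hence c = [10, 3, 7, 4, 9].
  Check: interpolating c through the α_i gives m(x) = 2 + 4·x (degree < 2) with m(α_i) = c_i for every i, so c is indeed a codeword.


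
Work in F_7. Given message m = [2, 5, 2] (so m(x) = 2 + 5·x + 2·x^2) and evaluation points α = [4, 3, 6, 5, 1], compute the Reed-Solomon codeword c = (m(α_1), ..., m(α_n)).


c = [5, 0, 6, 0, 2]

Message polynomial: m(x) = 2 + 5·x + 2·x^2 (mod 7).
For each evaluation point α_i, compute m(α_i) mod 7:
  α_1 = 4: Horner steps 2 → 6 → 5, so m(4) = 5.
  α_2 = 3: Horner steps 2 → 4 → 0, so m(3) = 0.
  α_3 = 6: Horner steps 2 → 3 → 6, so m(6) = 6.
  α_4 = 5: Horner steps 2 → 1 → 0, so m(5) = 0.
  α_5 = 1: Horner steps 2 → 0 → 2, so m(1) = 2.
Codeword c = [5, 0, 6, 0, 2] ∈ F_7^5.


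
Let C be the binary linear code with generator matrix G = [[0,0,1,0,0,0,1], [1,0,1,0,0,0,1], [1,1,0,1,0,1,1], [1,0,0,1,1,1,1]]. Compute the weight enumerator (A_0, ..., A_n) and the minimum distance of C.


Weight distribution: A_0 = 1, A_1 = 1, A_2 = 2, A_3 = 2, A_4 = 5, A_5 = 5. Minimum distance d = 1.

Enumerate all 2^4 = 16 messages m ∈ F_2^4.
For each, compute codeword c = mG in F_2^7, then tally its weight.
  m = 0000 → c = 0000000, weight = 0.
  m = 1000 → c = 0010001, weight = 2.
  m = 0100 → c = 1010001, weight = 3.
  m = 1100 → c = 1000000, weight = 1.
  m = 0010 → c = 1101011, weight = 5.
  m = 1010 → c = 1111010, weight = 5.
  m = 0110 → c = 0111010, weight = 4.
  m = 1110 → c = 0101011, weight = 4.
  m = 0001 → c = 1001111, weight = 5.
  m = 1001 → c = 1011110, weight = 5.
  m = 0101 → c = 0011110, weight = 4.
  m = 1101 → c = 0001111, weight = 4.
  m = 0011 → c = 0100100, weight = 2.
  m = 1011 → c = 0110101, weight = 4.
  m = 0111 → c = 1110101, weight = 5.
  m = 1111 → c = 1100100, weight = 3.
Tally weights:
  weight 0: 1 codewords.
  weight 1: 1 codewords.
  weight 2: 2 codewords.
  weight 3: 2 codewords.
  weight 4: 5 codewords.
  weight 5: 5 codewords.
Minimum distance d = smallest w > 0 with A_w > 0 = 1.
Sanity: Σ A_w = 16 = 2^4 = 16 ✓.


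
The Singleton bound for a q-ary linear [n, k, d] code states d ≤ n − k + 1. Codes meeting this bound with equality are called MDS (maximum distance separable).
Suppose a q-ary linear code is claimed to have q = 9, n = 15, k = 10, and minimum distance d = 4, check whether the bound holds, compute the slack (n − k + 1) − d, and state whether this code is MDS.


Singleton RHS = n − k + 1 = 6, slack = 2, bound satisfied, not MDS.

Singleton bound: d ≤ n − k + 1.
Here n = 15, k = 10, so n − k + 1 = 6.
Given d = 4, check d ≤ 6: YES.
Slack = (n − k + 1) − d = 2.
The code is NOT MDS (slack = 2 > 0).
Description: the claimed parameters are [15, 10, 4]_9; such a code would be non-MDS.


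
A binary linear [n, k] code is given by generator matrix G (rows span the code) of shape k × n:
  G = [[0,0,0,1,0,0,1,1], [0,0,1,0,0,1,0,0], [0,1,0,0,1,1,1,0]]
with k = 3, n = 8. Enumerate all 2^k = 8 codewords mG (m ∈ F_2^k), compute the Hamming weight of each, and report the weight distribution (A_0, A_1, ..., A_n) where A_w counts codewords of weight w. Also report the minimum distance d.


Weight distribution: A_0 = 1, A_2 = 1, A_3 = 1, A_4 = 2, A_5 = 3. Minimum distance d = 2.

Enumerate all 2^3 = 8 messages m ∈ F_2^3.
For each, compute codeword c = mG in F_2^8, then tally its weight.
  m = 000 → c = 00000000, weight = 0.
  m = 100 → c = 00010011, weight = 3.
  m = 010 → c = 00100100, weight = 2.
  m = 110 → c = 00110111, weight = 5.
  m = 001 → c = 01001110, weight = 4.
  m = 101 → c = 01011101, weight = 5.
  m = 011 → c = 01101010, weight = 4.
  m = 111 → c = 01111001, weight = 5.
Tally weights:
  weight 0: 1 codewords.
  weight 2: 1 codewords.
  weight 3: 1 codewords.
  weight 4: 2 codewords.
  weight 5: 3 codewords.
Minimum distance d = smallest w > 0 with A_w > 0 = 2.
Sanity: Σ A_w = 8 = 2^3 = 8 ✓.


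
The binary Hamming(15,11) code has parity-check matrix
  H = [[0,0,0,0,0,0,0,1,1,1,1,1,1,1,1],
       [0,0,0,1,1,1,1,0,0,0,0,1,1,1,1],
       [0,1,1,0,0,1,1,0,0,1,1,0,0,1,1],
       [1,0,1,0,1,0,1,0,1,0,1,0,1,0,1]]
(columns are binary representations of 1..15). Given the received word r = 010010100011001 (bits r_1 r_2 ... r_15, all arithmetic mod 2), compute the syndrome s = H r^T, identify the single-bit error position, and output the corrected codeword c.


s = (1, 0, 0, 0)^T, error position = 8, corrected codeword c = 010010110011001

Compute s = H r^T mod 2 one row at a time:
  s_1 = 0 + 0 + 0 + 1 + 1 + 0 + 0 + 1 = 3 ≡ 1 (mod 2).
  s_2 = 0 + 1 + 0 + 1 + 1 + 0 + 0 + 1 = 4 ≡ 0 (mod 2).
  s_3 = 1 + 0 + 0 + 1 + 0 + 1 + 0 + 1 = 4 ≡ 0 (mod 2).
  s_4 = 0 + 0 + 1 + 1 + 0 + 1 + 0 + 1 = 4 ≡ 0 (mod 2).
s = (1, 0, 0, 0)^T — this equals column 8 of H (binary 1000), so error is at position 8.
Correct: flip bit 8 of r = 010010100011001 to get c = 010010110011001.


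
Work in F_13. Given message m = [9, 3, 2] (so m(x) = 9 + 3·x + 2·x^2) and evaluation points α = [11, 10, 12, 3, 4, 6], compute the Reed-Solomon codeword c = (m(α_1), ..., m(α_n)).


c = [11, 5, 8, 10, 1, 8]

Message polynomial: m(x) = 9 + 3·x + 2·x^2 (mod 13).
For each evaluation point α_i, compute m(α_i) mod 13:
  α_1 = 11: Horner steps 2 → 12 → 11, so m(11) = 11.
  α_2 = 10: Horner steps 2 → 10 → 5, so m(10) = 5.
  α_3 = 12: Horner steps 2 → 1 → 8, so m(12) = 8.
  α_4 = 3: Horner steps 2 → 9 → 10, so m(3) = 10.
  α_5 = 4: Horner steps 2 → 11 → 1, so m(4) = 1.
  α_6 = 6: Horner steps 2 → 2 → 8, so m(6) = 8.
Codeword c = [11, 5, 8, 10, 1, 8] ∈ F_13^6.


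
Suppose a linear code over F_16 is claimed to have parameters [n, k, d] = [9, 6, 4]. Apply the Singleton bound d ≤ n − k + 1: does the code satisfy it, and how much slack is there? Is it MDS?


Singleton RHS = n − k + 1 = 4, slack = 0, bound satisfied, MDS.

Singleton bound: d ≤ n − k + 1.
Here n = 9, k = 6, so n − k + 1 = 4.
Given d = 4, check d ≤ 4: YES.
Slack = (n − k + 1) − d = 0.
The code is MDS (slack = 0).
Description: the claimed parameters are [9, 6, 4]_16; such a code would be MDS (meets Singleton bound).


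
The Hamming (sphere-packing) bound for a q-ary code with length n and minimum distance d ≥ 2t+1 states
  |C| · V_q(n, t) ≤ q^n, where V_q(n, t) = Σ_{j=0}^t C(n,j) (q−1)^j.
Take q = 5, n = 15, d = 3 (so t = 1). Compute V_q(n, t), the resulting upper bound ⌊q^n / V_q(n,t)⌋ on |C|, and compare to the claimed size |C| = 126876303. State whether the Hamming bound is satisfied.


V_q(n, t) = 61, q^n = 30517578125, Hamming bound = 500288165, |C| = 126876303 ≤ bound (satisfied).

Step 1: Compute V_q(n, t) = Σ_{j=0}^1 C(n, j) (q−1)^j.
  j = 0: C(15,0)·(4)^0 = 1·1 = 1.
  j = 1: C(15,1)·(4)^1 = 15·4 = 60.
  V_q(n, t) = 1 + 60 = 61.
Step 2: q^n = 5^15 = 30517578125.
Step 3: Hamming bound ⌊q^n / V_q(n,t)⌋ = ⌊30517578125/61⌋ = 500288165.
Step 4: Compare |C| = 126876303 to 500288165: satisfied.
The claimed |C| lies below the Hamming bound.


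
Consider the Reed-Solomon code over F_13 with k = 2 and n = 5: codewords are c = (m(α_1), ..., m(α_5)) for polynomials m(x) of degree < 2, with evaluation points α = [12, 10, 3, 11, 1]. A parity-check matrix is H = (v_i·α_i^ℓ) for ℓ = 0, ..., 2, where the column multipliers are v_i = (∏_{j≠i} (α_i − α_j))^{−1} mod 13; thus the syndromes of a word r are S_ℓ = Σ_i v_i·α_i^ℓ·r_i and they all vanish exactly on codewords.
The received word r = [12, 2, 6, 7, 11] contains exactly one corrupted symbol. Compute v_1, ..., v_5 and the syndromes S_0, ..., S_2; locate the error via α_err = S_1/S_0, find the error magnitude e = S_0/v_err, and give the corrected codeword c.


S = (7, 7, 7), error at position 5, error magnitude e = 2, c = [12, 2, 6, 7, 9].

Step 1: column multipliers v_i = (∏_{j≠i}(α_i − α_j))^{−1} mod 13.
  i = 1 (α = 12): (12−10)(12−3)(12−11)(12−1) = 2·9·1·11 = 198 ≡ 3, so v_1 = 3^{−1} = 9 (mod 13).
  i = 2 (α = 10): (10−12)(10−3)(10−11)(10−1) = (−2)·7·(−1)·9 = 126 ≡ 9, so v_2 = 9^{−1} = 3 (mod 13).
  i = 3 (α = 3): (3−12)(3−10)(3−11)(3−1) = (−9)·(−7)·(−8)·2 = −1008 ≡ 6, so v_3 = 6^{−1} = 11 (mod 13).
  i = 4 (α = 11): (11−12)(11−10)(11−3)(11−1) = (−1)·1·8·10 = −80 ≡ 11, so v_4 = 11^{−1} = 6 (mod 13).
  i = 5 (α = 1): (1−12)(1−10)(1−3)(1−11) = (−11)·(−9)·(−2)·(−10) = 1980 ≡ 4, so v_5 = 4^{−1} = 10 (mod 13).
  v = [9, 3, 11, 6, 10].
Step 2: syndromes of r = [12, 2, 6, 7, 11] (all sums mod 13).
  S_0 = Σ v_i r_i = 9·12 + 3·2 + 11·6 + 6·7 + 10·11 = 332 ≡ 7.
  S_1 = Σ v_i α_i r_i = 9·12·12 + 3·10·2 + 11·3·6 + 6·11·7 + 10·1·11 = 2126 ≡ 7.
  α_i^2 mod 13 = [1, 9, 9, 4, 1].
  S_2 = Σ v_i α_i^2 r_i = 9·1·12 + 3·9·2 + 11·9·6 + 6·4·7 + 10·1·11 = 1034 ≡ 7.
  S = (7, 7, 7) ≠ 0, so r is not a codeword (an error is present).
Step 3: locate the error. For a single error e at position i, S_ℓ = v_i·e·α_i^ℓ, so α_err = S_1/S_0.
  S_0^{−1} = 7^{−1} = 2 (mod 13), so α_err = 7·2 = 14 ≡ 1 = α_5. Error position i = 5.
  Consistency check: S_2/S_1 = 7·2 = 14 ≡ 1 = α_err ✓ (single-error assumption holds).
Step 4: error magnitude e = S_0/v_5 = S_0·∏_{j≠5}(α_5 − α_j) = 7·4 = 28 ≡ 2 (mod 13).
Step 5: correct position 5: c_5 = r_5 − e = 11 − 2 ≡ 9 (mod 13). Hence c = [12, 2, 6, 7, 9].
  Check: interpolating c through the α_i gives m(x) = 4 + 5·x (degree < 2) with m(α_i) = c_i for every i, so c is indeed a codeword.


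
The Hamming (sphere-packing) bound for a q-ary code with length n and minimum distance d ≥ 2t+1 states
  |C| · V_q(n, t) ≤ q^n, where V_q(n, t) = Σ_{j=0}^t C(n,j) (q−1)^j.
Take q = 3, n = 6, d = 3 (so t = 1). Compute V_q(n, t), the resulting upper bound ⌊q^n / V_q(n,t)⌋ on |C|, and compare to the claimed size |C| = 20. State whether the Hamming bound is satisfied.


V_q(n, t) = 13, q^n = 729, Hamming bound = 56, |C| = 20 ≤ bound (satisfied).

Step 1: Compute V_q(n, t) = Σ_{j=0}^1 C(n, j) (q−1)^j.
  j = 0: C(6,0)·(2)^0 = 1·1 = 1.
  j = 1: C(6,1)·(2)^1 = 6·2 = 12.
  V_q(n, t) = 1 + 12 = 13.
Step 2: q^n = 3^6 = 729.
Step 3: Hamming bound ⌊q^n / V_q(n,t)⌋ = ⌊729/13⌋ = 56.
Step 4: Compare |C| = 20 to 56: satisfied.
The claimed |C| lies below the Hamming bound.


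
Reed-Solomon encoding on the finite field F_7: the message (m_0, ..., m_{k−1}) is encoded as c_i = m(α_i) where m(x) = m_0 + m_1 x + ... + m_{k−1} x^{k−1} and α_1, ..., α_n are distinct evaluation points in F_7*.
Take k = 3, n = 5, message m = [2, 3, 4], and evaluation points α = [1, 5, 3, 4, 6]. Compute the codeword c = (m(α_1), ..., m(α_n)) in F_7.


c = [2, 5, 5, 1, 3]

Message polynomial: m(x) = 2 + 3·x + 4·x^2 (mod 7).
For each evaluation point α_i, compute m(α_i) mod 7:
  α_1 = 1: Horner steps 4 → 0 → 2, so m(1) = 2.
  α_2 = 5: Horner steps 4 → 2 → 5, so m(5) = 5.
  α_3 = 3: Horner steps 4 → 1 → 5, so m(3) = 5.
  α_4 = 4: Horner steps 4 → 5 → 1, so m(4) = 1.
  α_5 = 6: Horner steps 4 → 6 → 3, so m(6) = 3.
Codeword c = [2, 5, 5, 1, 3] ∈ F_7^5.


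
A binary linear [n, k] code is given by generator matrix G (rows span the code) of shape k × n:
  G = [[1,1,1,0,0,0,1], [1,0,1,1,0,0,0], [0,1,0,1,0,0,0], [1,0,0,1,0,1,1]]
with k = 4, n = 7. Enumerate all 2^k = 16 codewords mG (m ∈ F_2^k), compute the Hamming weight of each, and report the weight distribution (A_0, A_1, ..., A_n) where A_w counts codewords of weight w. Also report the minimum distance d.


Weight distribution: A_0 = 1, A_1 = 1, A_2 = 2, A_3 = 6, A_4 = 5, A_5 = 1. Minimum distance d = 1.

Enumerate all 2^4 = 16 messages m ∈ F_2^4.
For each, compute codeword c = mG in F_2^7, then tally its weight.
  m = 0000 → c = 0000000, weight = 0.
  m = 1000 → c = 1110001, weight = 4.
  m = 0100 → c = 1011000, weight = 3.
  m = 1100 → c = 0101001, weight = 3.
  m = 0010 → c = 0101000, weight = 2.
  m = 1010 → c = 1011001, weight = 4.
  m = 0110 → c = 1110000, weight = 3.
  m = 1110 → c = 0000001, weight = 1.
  m = 0001 → c = 1001011, weight = 4.
  m = 1001 → c = 0111010, weight = 4.
  m = 0101 → c = 0010011, weight = 3.
  m = 1101 → c = 1100010, weight = 3.
  m = 0011 → c = 1100011, weight = 4.
  m = 1011 → c = 0010010, weight = 2.
  m = 0111 → c = 0111011, weight = 5.
  m = 1111 → c = 1001010, weight = 3.
Tally weights:
  weight 0: 1 codewords.
  weight 1: 1 codewords.
  weight 2: 2 codewords.
  weight 3: 6 codewords.
  weight 4: 5 codewords.
  weight 5: 1 codewords.
Minimum distance d = smallest w > 0 with A_w > 0 = 1.
Sanity: Σ A_w = 16 = 2^4 = 16 ✓.


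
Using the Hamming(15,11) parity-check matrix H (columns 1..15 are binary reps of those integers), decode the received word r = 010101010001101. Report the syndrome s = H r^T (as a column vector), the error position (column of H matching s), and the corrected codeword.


s = (0, 1, 1, 0)^T, error position = 6, corrected codeword c = 010100010001101

Compute s = H r^T mod 2 one row at a time:
  s_1 = 1 + 0 + 0 + 0 + 1 + 1 + 0 + 1 = 4 ≡ 0 (mod 2).
  s_2 = 1 + 0 + 1 + 0 + 1 + 1 + 0 + 1 = 5 ≡ 1 (mod 2).
  s_3 = 1 + 0 + 1 + 0 + 0 + 0 + 0 + 1 = 3 ≡ 1 (mod 2).
  s_4 = 0 + 0 + 0 + 0 + 0 + 0 + 1 + 1 = 2 ≡ 0 (mod 2).
s = (0, 1, 1, 0)^T — this equals column 6 of H (binary 0110), so error is at position 6.
Correct: flip bit 6 of r = 010101010001101 to get c = 010100010001101.


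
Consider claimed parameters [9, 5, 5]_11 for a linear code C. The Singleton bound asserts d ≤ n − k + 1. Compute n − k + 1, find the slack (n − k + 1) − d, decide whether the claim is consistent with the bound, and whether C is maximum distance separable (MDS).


Singleton RHS = n − k + 1 = 5, slack = 0, bound satisfied, MDS.

Singleton bound: d ≤ n − k + 1.
Here n = 9, k = 5, so n − k + 1 = 5.
Given d = 5, check d ≤ 5: YES.
Slack = (n − k + 1) − d = 0.
The code is MDS (slack = 0).
Description: the claimed parameters are [9, 5, 5]_11; such a code would be MDS (meets Singleton bound).


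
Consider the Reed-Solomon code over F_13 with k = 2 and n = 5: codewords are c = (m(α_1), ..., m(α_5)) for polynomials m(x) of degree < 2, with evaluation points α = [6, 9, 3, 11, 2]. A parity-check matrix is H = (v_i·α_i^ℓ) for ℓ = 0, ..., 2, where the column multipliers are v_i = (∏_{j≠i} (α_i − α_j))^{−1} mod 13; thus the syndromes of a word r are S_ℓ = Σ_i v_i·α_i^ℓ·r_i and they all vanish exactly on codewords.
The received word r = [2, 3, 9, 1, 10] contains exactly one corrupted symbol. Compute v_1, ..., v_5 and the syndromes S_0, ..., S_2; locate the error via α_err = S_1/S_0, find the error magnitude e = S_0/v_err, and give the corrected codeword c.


S = (2, 12, 7), error at position 1, error magnitude e = 9, c = [6, 3, 9, 1, 10].

Step 1: column multipliers v_i = (∏_{j≠i}(α_i − α_j))^{−1} mod 13.
  i = 1 (α = 6): (6−9)(6−3)(6−11)(6−2) = (−3)·3·(−5)·4 = 180 ≡ 11, so v_1 = 11^{−1} = 6 (mod 13).
  i = 2 (α = 9): (9−6)(9−3)(9−11)(9−2) = 3·6·(−2)·7 = −252 ≡ 8, so v_2 = 8^{−1} = 5 (mod 13).
  i = 3 (α = 3): (3−6)(3−9)(3−11)(3−2) = (−3)·(−6)·(−8)·1 = −144 ≡ 12, so v_3 = 12^{−1} = 12 (mod 13).
  i = 4 (α = 11): (11−6)(11−9)(11−3)(11−2) = 5·2·8·9 = 720 ≡ 5, so v_4 = 5^{−1} = 8 (mod 13).
  i = 5 (α = 2): (2−6)(2−9)(2−3)(2−11) = (−4)·(−7)·(−1)·(−9) = 252 ≡ 5, so v_5 = 5^{−1} = 8 (mod 13).
  v = [6, 5, 12, 8, 8].
Step 2: syndromes of r = [2, 3, 9, 1, 10] (all sums mod 13).
  S_0 = Σ v_i r_i = 6·2 + 5·3 + 12·9 + 8·1 + 8·10 = 223 ≡ 2.
  S_1 = Σ v_i α_i r_i = 6·6·2 + 5·9·3 + 12·3·9 + 8·11·1 + 8·2·10 = 779 ≡ 12.
  α_i^2 mod 13 = [10, 3, 9, 4, 4].
  S_2 = Σ v_i α_i^2 r_i = 6·10·2 + 5·3·3 + 12·9·9 + 8·4·1 + 8·4·10 = 1489 ≡ 7.
  S = (2, 12, 7) ≠ 0, so r is not a codeword (an error is present).
Step 3: locate the error. For a single error e at position i, S_ℓ = v_i·e·α_i^ℓ, so α_err = S_1/S_0.
  S_0^{−1} = 2^{−1} = 7 (mod 13), so α_err = 12·7 = 84 ≡ 6 = α_1. Error position i = 1.
  Consistency check: S_2/S_1 = 7·12 = 84 ≡ 6 = α_err ✓ (single-error assumption holds).
Step 4: error magnitude e = S_0/v_1 = S_0·∏_{j≠1}(α_1 − α_j) = 2·11 = 22 ≡ 9 (mod 13).
Step 5: correct position 1: c_1 = r_1 − e = 2 − 9 ≡ 6 (mod 13). Hence c = [6, 3, 9, 1, 10].
  Check: interpolating c through the α_i gives m(x) = 12 + 12·x (degree < 2) with m(α_i) = c_i for every i, so c is indeed a codeword.


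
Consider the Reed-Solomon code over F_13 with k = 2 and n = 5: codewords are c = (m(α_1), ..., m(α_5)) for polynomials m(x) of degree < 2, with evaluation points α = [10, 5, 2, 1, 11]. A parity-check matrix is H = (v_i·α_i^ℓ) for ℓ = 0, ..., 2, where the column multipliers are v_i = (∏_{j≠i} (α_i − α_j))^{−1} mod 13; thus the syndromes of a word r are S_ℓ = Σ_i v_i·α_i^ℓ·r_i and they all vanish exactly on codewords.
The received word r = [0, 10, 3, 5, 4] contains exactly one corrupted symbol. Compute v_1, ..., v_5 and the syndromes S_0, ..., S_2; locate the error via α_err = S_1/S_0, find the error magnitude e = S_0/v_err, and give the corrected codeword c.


S = (12, 2, 9), error at position 5, error magnitude e = 6, c = [0, 10, 3, 5, 11].

Step 1: column multipliers v_i = (∏_{j≠i}(α_i − α_j))^{−1} mod 13.
  i = 1 (α = 10): (10−5)(10−2)(10−1)(10−11) = 5·8·9·(−1) = −360 ≡ 4, so v_1 = 4^{−1} = 10 (mod 13).
  i = 2 (α = 5): (5−10)(5−2)(5−1)(5−11) = (−5)·3·4·(−6) = 360 ≡ 9, so v_2 = 9^{−1} = 3 (mod 13).
  i = 3 (α = 2): (2−10)(2−5)(2−1)(2−11) = (−8)·(−3)·1·(−9) = −216 ≡ 5, so v_3 = 5^{−1} = 8 (mod 13).
  i = 4 (α = 1): (1−10)(1−5)(1−2)(1−11) = (−9)·(−4)·(−1)·(−10) = 360 ≡ 9, so v_4 = 9^{−1} = 3 (mod 13).
  i = 5 (α = 11): (11−10)(11−5)(11−2)(11−1) = 1·6·9·10 = 540 ≡ 7, so v_5 = 7^{−1} = 2 (mod 13).
  v = [10, 3, 8, 3, 2].
Step 2: syndromes of r = [0, 10, 3, 5, 4] (all sums mod 13).
  S_0 = Σ v_i r_i = 10·0 + 3·10 + 8·3 + 3·5 + 2·4 = 77 ≡ 12.
  S_1 = Σ v_i α_i r_i = 10·10·0 + 3·5·10 + 8·2·3 + 3·1·5 + 2·11·4 = 301 ≡ 2.
  α_i^2 mod 13 = [9, 12, 4, 1, 4].
  S_2 = Σ v_i α_i^2 r_i = 10·9·0 + 3·12·10 + 8·4·3 + 3·1·5 + 2·4·4 = 503 ≡ 9.
  S = (12, 2, 9) ≠ 0, so r is not a codeword (an error is present).
Step 3: locate the error. For a single error e at position i, S_ℓ = v_i·e·α_i^ℓ, so α_err = S_1/S_0.
  S_0^{−1} = 12^{−1} = 12 (mod 13), so α_err = 2·12 = 24 ≡ 11 = α_5. Error position i = 5.
  Consistency check: S_2/S_1 = 9·7 = 63 ≡ 11 = α_err ✓ (single-error assumption holds).
Step 4: error magnitude e = S_0/v_5 = S_0·∏_{j≠5}(α_5 − α_j) = 12·7 = 84 ≡ 6 (mod 13).
Step 5: correct position 5: c_5 = r_5 − e = 4 − 6 ≡ 11 (mod 13). Hence c = [0, 10, 3, 5, 11].
  Check: interpolating c through the α_i gives m(x) = 7 + 11·x (degree < 2) with m(α_i) = c_i for every i, so c is indeed a codeword.


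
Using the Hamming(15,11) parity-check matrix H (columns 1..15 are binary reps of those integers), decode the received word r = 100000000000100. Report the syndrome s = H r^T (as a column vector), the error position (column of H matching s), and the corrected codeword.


s = (1, 1, 0, 0)^T, error position = 12, corrected codeword c = 100000000001100

Compute s = H r^T mod 2 one row at a time:
  s_1 = 0 + 0 + 0 + 0 + 0 + 1 + 0 + 0 = 1 ≡ 1 (mod 2).
  s_2 = 0 + 0 + 0 + 0 + 0 + 1 + 0 + 0 = 1 ≡ 1 (mod 2).
  s_3 = 0 + 0 + 0 + 0 + 0 + 0 + 0 + 0 = 0 ≡ 0 (mod 2).
  s_4 = 1 + 0 + 0 + 0 + 0 + 0 + 1 + 0 = 2 ≡ 0 (mod 2).
s = (1, 1, 0, 0)^T — this equals column 12 of H (binary 1100), so error is at position 12.
Correct: flip bit 12 of r = 100000000000100 to get c = 100000000001100.
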